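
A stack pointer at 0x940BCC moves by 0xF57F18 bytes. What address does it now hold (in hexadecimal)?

Add column by column in base 16, right to left:
  C+8 = 4 carry 1
  C+1+1 = E
  B+F = A carry 1
  0+7+1 = 8
  4+5 = 9
  9+F = 8 carry 1
  final carry 1

0x1898AE4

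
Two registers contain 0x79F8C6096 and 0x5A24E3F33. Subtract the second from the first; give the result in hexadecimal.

Subtract column by column in base 16:
  6-3 → 3
  9-3 → 6
  0-F → 1 (borrow)
  6-3-1 → 2
  C-E → E (borrow)
  8-4-1 → 3
  F-2 → D
  9-A → F (borrow)
  7-5-1 → 1

0x1FD3E2163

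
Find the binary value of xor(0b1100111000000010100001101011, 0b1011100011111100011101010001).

0b0111011011111110111100111010

XOR bit by bit (1 where the bits differ):
  1100111000000010100001101011
^ 1011100011111100011101010001
= 0111011011111110111100111010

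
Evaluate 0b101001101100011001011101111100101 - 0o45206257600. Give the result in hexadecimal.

0x23735c65

0b101001101100011001011101111100101 = 0x14d8cbbe5 in hexadecimal.
0o45206257600 = 0x12a195f80 in hexadecimal.
Subtract column by column in base 16:
  5-0 → 5
  e-8 → 6
  b-f → c (borrow)
  b-5-1 → 5
  c-9 → 3
  8-1 → 7
  d-a → 3
  4-2 → 2
  1-1 → 0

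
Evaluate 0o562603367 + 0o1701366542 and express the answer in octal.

Add column by column in base 8, right to left:
  7+2 = 1 carry 1
  6+4+1 = 3 carry 1
  3+5+1 = 1 carry 1
  3+6+1 = 2 carry 1
  0+6+1 = 7
  6+3 = 1 carry 1
  2+1+1 = 4
  6+0 = 6
  5+7 = 4 carry 1
  0+1+1 = 2

0o2464172131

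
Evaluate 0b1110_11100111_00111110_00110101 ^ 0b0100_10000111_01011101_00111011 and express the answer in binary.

XOR bit by bit (1 where the bits differ):
  1110111001110011111000110101
^ 0100100001110101110100111011
= 1010011000000110001100001110

0b1010011000000110001100001110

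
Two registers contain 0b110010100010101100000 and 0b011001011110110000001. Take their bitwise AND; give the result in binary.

AND bit by bit (1 only where both bits are 1):
  110010100010101100000
& 011001011110110000001
= 010000000010100000000

0b010000000010100000000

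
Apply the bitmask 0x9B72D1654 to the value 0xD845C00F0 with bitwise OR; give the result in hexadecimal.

0xDB77D16F4

OR each hex digit independently (no carries):
  D|9=D, 8|B=B, 4|7=7, 5|2=7, C|D=D, 0|1=1, 0|6=6, F|5=F, 0|4=4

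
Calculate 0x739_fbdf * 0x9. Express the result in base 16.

Multiply each base-16 digit by 9, carrying:
  f×9 = 135 → write 7 carry 8
  d×9+8 = 125 → write d carry 7
  b×9+7 = 106 → write a carry 6
  f×9+6 = 141 → write d carry 8
  9×9+8 = 89 → write 9 carry 5
  3×9+5 = 32 → write 0 carry 2
  7×9+2 = 65 → write 1 carry 4
  remaining carry: 4

0x4109dad7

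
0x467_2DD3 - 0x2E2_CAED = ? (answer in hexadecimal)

0x18462E6

Subtract column by column in base 16:
  3-D → 6 (borrow)
  D-E-1 → E (borrow)
  D-A-1 → 2
  2-C → 6 (borrow)
  7-2-1 → 4
  6-E → 8 (borrow)
  4-2-1 → 1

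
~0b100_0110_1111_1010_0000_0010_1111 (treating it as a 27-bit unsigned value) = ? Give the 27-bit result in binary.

Invert each bit: 100011011111010000000101111 → 011100100000101111111010000.

0b011100100000101111111010000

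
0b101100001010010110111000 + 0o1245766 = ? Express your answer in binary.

0o1245766 = 0b1010100101111110110 in binary.
Add column by column in base 2, right to left:
  0+0 = 0
  0+1 = 1
  0+1 = 1
  1+0 = 1
  1+1 = 0 carry 1
  1+1+1 = 1 carry 1
  0+1+1 = 0 carry 1
  1+1+1 = 1 carry 1
  1+1+1 = 1 carry 1
  0+1+1 = 0 carry 1
  1+0+1 = 0 carry 1
  0+1+1 = 0 carry 1
  0+0+1 = 1
  1+0 = 1
  0+1 = 1
  1+0 = 1
  0+1 = 1
  0+0 = 0
  0+1 = 1
  0+0 = 0
  1+0 = 1
  1+0 = 1
  0+0 = 0
  1+0 = 1

0b101101011111000110101110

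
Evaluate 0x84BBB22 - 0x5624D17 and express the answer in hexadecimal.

Subtract column by column in base 16:
  2-7 → B (borrow)
  2-1-1 → 0
  B-D → E (borrow)
  B-4-1 → 6
  B-2 → 9
  4-6 → E (borrow)
  8-5-1 → 2

0x2E96E0B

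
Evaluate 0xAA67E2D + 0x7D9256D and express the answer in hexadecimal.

Add column by column in base 16, right to left:
  D+D = A carry 1
  2+6+1 = 9
  E+5 = 3 carry 1
  7+2+1 = A
  6+9 = F
  A+D = 7 carry 1
  A+7+1 = 2 carry 1
  final carry 1

0x127FA39A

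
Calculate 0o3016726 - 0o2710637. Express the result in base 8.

0o106067

Subtract column by column in base 8:
  6-7 → 7 (borrow)
  2-3-1 → 6 (borrow)
  7-6-1 → 0
  6-0 → 6
  1-1 → 0
  0-7 → 1 (borrow)
  3-2-1 → 0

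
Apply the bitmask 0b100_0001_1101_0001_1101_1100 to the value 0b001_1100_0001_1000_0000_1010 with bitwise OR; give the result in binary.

OR bit by bit (1 where either bit is 1):
  00111000001100000001010
| 10000011101000111011100
= 10111011101100111011110

0b10111011101100111011110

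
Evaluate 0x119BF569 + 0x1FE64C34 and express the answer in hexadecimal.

Add column by column in base 16, right to left:
  9+4 = D
  6+3 = 9
  5+C = 1 carry 1
  F+4+1 = 4 carry 1
  B+6+1 = 2 carry 1
  9+E+1 = 8 carry 1
  1+F+1 = 1 carry 1
  1+1+1 = 3

0x3182419D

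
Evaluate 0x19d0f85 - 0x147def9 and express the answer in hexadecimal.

0x55308c

Subtract column by column in base 16:
  5-9 → c (borrow)
  8-f-1 → 8 (borrow)
  f-e-1 → 0
  0-d → 3 (borrow)
  d-7-1 → 5
  9-4 → 5
  1-1 → 0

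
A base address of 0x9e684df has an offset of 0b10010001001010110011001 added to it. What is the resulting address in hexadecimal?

0b10010001001010110011001 = 0x489599 in hexadecimal.
Add column by column in base 16, right to left:
  f+9 = 8 carry 1
  d+9+1 = 7 carry 1
  4+5+1 = a
  8+9 = 1 carry 1
  6+8+1 = f
  e+4 = 2 carry 1
  9+0+1 = a

0xa2f1a78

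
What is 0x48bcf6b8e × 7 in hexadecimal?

0x1fd2abf0e2

Multiply each base-16 digit by 7, carrying:
  e×7 = 98 → write 2 carry 6
  8×7+6 = 62 → write e carry 3
  b×7+3 = 80 → write 0 carry 5
  6×7+5 = 47 → write f carry 2
  f×7+2 = 107 → write b carry 6
  c×7+6 = 90 → write a carry 5
  b×7+5 = 82 → write 2 carry 5
  8×7+5 = 61 → write d carry 3
  4×7+3 = 31 → write f carry 1
  remaining carry: 1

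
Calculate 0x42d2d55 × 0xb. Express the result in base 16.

0x2df0f2a7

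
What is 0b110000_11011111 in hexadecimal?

Group the bits into nibbles: 0011 0000 1101 1111 → 30DF.

0x30DF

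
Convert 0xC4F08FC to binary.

0b1100010011110000100011111100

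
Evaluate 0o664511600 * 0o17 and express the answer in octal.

0o14625522200

Multiply each base-8 digit by 15, carrying:
  0×15 = 0 → write 0
  0×15 = 0 → write 0
  6×15 = 90 → write 2 carry 11
  1×15+11 = 26 → write 2 carry 3
  1×15+3 = 18 → write 2 carry 2
  5×15+2 = 77 → write 5 carry 9
  4×15+9 = 69 → write 5 carry 8
  6×15+8 = 98 → write 2 carry 12
  6×15+12 = 102 → write 6 carry 12
  remaining carry: 14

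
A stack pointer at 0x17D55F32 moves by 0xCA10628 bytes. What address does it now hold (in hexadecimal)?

Add column by column in base 16, right to left:
  2+8 = A
  3+2 = 5
  F+6 = 5 carry 1
  5+0+1 = 6
  5+1 = 6
  D+A = 7 carry 1
  7+C+1 = 4 carry 1
  1+0+1 = 2

0x2476655A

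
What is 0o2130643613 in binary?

0b10001011000110100011110001011

Each octal digit is 3 bits: 2=010 1=001 3=011 0=000 6=110 4=100 3=011 6=110 1=001 3=011.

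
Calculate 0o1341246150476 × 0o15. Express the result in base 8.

0o22561160520046

Multiply each base-8 digit by 13, carrying:
  6×13 = 78 → write 6 carry 9
  7×13+9 = 100 → write 4 carry 12
  4×13+12 = 64 → write 0 carry 8
  0×13+8 = 8 → write 0 carry 1
  5×13+1 = 66 → write 2 carry 8
  1×13+8 = 21 → write 5 carry 2
  6×13+2 = 80 → write 0 carry 10
  4×13+10 = 62 → write 6 carry 7
  2×13+7 = 33 → write 1 carry 4
  1×13+4 = 17 → write 1 carry 2
  4×13+2 = 54 → write 6 carry 6
  3×13+6 = 45 → write 5 carry 5
  1×13+5 = 18 → write 2 carry 2
  remaining carry: 2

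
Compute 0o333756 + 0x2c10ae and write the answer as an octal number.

0x2c10ae = 0o13010256 in octal.
Add column by column in base 8, right to left:
  6+6 = 4 carry 1
  5+5+1 = 3 carry 1
  7+2+1 = 2 carry 1
  3+0+1 = 4
  3+1 = 4
  3+0 = 3
  0+3 = 3
  0+1 = 1

0o13344234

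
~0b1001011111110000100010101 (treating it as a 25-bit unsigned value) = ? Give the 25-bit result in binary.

Invert each bit: 1001011111110000100010101 → 0110100000001111011101010.

0b0110100000001111011101010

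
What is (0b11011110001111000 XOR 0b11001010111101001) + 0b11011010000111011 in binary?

0b11101110111001100

First 0b11011110001111000 XOR 0b11001010111101001 = 0b00010100110010001.
Add column by column in base 2, right to left:
  1+1 = 0 carry 1
  0+1+1 = 0 carry 1
  0+0+1 = 1
  0+1 = 1
  1+1 = 0 carry 1
  0+1+1 = 0 carry 1
  0+0+1 = 1
  1+0 = 1
  1+0 = 1
  0+0 = 0
  0+1 = 1
  1+0 = 1
  0+1 = 1
  1+1 = 0 carry 1
  0+0+1 = 1
  0+1 = 1
  0+1 = 1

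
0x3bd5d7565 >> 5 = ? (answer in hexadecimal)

0x1deaebab

5 bits is not a whole number of base-16 digits; in binary: 1110111101010111010111010101100101 >> 5 = 11101111010101110101110101011.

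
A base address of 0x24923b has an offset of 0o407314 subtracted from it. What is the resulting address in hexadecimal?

0o407314 = 0x20ecc in hexadecimal.
Subtract column by column in base 16:
  b-c → f (borrow)
  3-c-1 → 6 (borrow)
  2-e-1 → 3 (borrow)
  9-0-1 → 8
  4-2 → 2
  2-0 → 2

0x22836f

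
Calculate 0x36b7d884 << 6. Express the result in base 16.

0xdadf62100

6 bits is not a whole number of base-16 digits; in binary: 110110101101111101100010000100 << 6 = 110110101101111101100010000100000000.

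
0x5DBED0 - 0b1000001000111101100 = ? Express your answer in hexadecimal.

0x59ACE4

0b1000001000111101100 = 0x411EC in hexadecimal.
Subtract column by column in base 16:
  0-C → 4 (borrow)
  D-E-1 → E (borrow)
  E-1-1 → C
  B-1 → A
  D-4 → 9
  5-0 → 5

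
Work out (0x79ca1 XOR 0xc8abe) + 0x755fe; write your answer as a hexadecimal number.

0x126c1d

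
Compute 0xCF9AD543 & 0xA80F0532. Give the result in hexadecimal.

0x880A0502

AND each hex digit independently (no carries):
  C&A=8, F&8=8, 9&0=0, A&F=A, D&0=0, 5&5=5, 4&3=0, 3&2=2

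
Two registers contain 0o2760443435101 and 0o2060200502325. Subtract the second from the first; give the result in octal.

Subtract column by column in base 8:
  1-5 → 4 (borrow)
  0-2-1 → 5 (borrow)
  1-3-1 → 5 (borrow)
  5-2-1 → 2
  3-0 → 3
  4-5 → 7 (borrow)
  3-0-1 → 2
  4-0 → 4
  4-2 → 2
  0-0 → 0
  6-6 → 0
  7-0 → 7
  2-2 → 0

0o700242732554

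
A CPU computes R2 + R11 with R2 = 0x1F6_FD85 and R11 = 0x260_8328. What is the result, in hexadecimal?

0x45780AD

Add column by column in base 16, right to left:
  5+8 = D
  8+2 = A
  D+3 = 0 carry 1
  F+8+1 = 8 carry 1
  6+0+1 = 7
  F+6 = 5 carry 1
  1+2+1 = 4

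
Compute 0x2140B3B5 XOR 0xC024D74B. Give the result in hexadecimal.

0xE16464FE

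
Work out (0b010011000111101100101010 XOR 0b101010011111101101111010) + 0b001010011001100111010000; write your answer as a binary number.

0b1000011110001101000100000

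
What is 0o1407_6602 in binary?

Each octal digit is 3 bits: 1=001 4=100 0=000 7=111 6=110 6=110 0=000 2=010.

0b1100000111110110000010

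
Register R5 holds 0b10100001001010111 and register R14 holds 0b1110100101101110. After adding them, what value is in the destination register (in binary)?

0b100010101111000101

Add column by column in base 2, right to left:
  1+0 = 1
  1+1 = 0 carry 1
  1+1+1 = 1 carry 1
  0+1+1 = 0 carry 1
  1+0+1 = 0 carry 1
  0+1+1 = 0 carry 1
  1+1+1 = 1 carry 1
  0+0+1 = 1
  0+1 = 1
  1+0 = 1
  0+0 = 0
  0+1 = 1
  0+0 = 0
  0+1 = 1
  1+1 = 0 carry 1
  0+1+1 = 0 carry 1
  1+0+1 = 0 carry 1
  final carry 1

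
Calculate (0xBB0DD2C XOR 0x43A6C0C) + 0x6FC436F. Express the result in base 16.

First 0xBB0DD2C XOR 0x43A6C0C = 0xF8AB120.
Add column by column in base 16, right to left:
  0+F = F
  2+6 = 8
  1+3 = 4
  B+4 = F
  A+C = 6 carry 1
  8+F+1 = 8 carry 1
  F+6+1 = 6 carry 1
  final carry 1

0x1686F48F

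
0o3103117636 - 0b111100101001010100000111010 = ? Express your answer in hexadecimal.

0x1177f764

0o3103117636 = 0x190c9f9e in hexadecimal.
0b111100101001010100000111010 = 0x794a83a in hexadecimal.
Subtract column by column in base 16:
  e-a → 4
  9-3 → 6
  f-8 → 7
  9-a → f (borrow)
  c-4-1 → 7
  0-9 → 7 (borrow)
  9-7-1 → 1
  1-0 → 1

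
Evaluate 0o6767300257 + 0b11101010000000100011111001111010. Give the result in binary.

0b100100001110111111011111100101001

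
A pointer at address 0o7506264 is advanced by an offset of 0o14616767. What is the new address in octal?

0o24325253

Add column by column in base 8, right to left:
  4+7 = 3 carry 1
  6+6+1 = 5 carry 1
  2+7+1 = 2 carry 1
  6+6+1 = 5 carry 1
  0+1+1 = 2
  5+6 = 3 carry 1
  7+4+1 = 4 carry 1
  0+1+1 = 2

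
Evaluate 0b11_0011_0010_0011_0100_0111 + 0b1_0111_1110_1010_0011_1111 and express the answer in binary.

Add column by column in base 2, right to left:
  1+1 = 0 carry 1
  1+1+1 = 1 carry 1
  1+1+1 = 1 carry 1
  0+1+1 = 0 carry 1
  0+1+1 = 0 carry 1
  0+1+1 = 0 carry 1
  1+0+1 = 0 carry 1
  0+0+1 = 1
  1+0 = 1
  1+1 = 0 carry 1
  0+0+1 = 1
  0+1 = 1
  0+0 = 0
  1+1 = 0 carry 1
  0+1+1 = 0 carry 1
  0+1+1 = 0 carry 1
  1+1+1 = 1 carry 1
  1+1+1 = 1 carry 1
  0+1+1 = 0 carry 1
  0+0+1 = 1
  1+1 = 0 carry 1
  1+0+1 = 0 carry 1
  final carry 1

0b10010110000110110000110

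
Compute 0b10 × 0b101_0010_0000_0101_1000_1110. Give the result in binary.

0b101001000000101100011100

Multiply each base-2 digit by 2, carrying:
  0×2 = 0 → write 0
  1×2 = 2 → write 0 carry 1
  1×2+1 = 3 → write 1 carry 1
  1×2+1 = 3 → write 1 carry 1
  0×2+1 = 1 → write 1
  0×2 = 0 → write 0
  0×2 = 0 → write 0
  1×2 = 2 → write 0 carry 1
  1×2+1 = 3 → write 1 carry 1
  0×2+1 = 1 → write 1
  1×2 = 2 → write 0 carry 1
  0×2+1 = 1 → write 1
  0×2 = 0 → write 0
  0×2 = 0 → write 0
  0×2 = 0 → write 0
  0×2 = 0 → write 0
  0×2 = 0 → write 0
  1×2 = 2 → write 0 carry 1
  0×2+1 = 1 → write 1
  0×2 = 0 → write 0
  1×2 = 2 → write 0 carry 1
  0×2+1 = 1 → write 1
  1×2 = 2 → write 0 carry 1
  remaining carry: 1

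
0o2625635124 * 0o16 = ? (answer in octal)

0o47061230230

Multiply each base-8 digit by 14, carrying:
  4×14 = 56 → write 0 carry 7
  2×14+7 = 35 → write 3 carry 4
  1×14+4 = 18 → write 2 carry 2
  5×14+2 = 72 → write 0 carry 9
  3×14+9 = 51 → write 3 carry 6
  6×14+6 = 90 → write 2 carry 11
  5×14+11 = 81 → write 1 carry 10
  2×14+10 = 38 → write 6 carry 4
  6×14+4 = 88 → write 0 carry 11
  2×14+11 = 39 → write 7 carry 4
  remaining carry: 4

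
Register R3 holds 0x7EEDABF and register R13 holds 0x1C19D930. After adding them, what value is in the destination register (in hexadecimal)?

0x2408B3EF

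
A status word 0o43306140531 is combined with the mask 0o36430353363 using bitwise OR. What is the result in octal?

0o77736353773

OR each oct digit independently (no carries):
  4|3=7, 3|6=7, 3|4=7, 0|3=3, 6|0=6, 1|3=3, 4|5=5, 0|3=3, 5|3=7, 3|6=7, 1|3=3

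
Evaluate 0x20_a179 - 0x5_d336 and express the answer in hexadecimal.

0x1ace43

Subtract column by column in base 16:
  9-6 → 3
  7-3 → 4
  1-3 → e (borrow)
  a-d-1 → c (borrow)
  0-5-1 → a (borrow)
  2-0-1 → 1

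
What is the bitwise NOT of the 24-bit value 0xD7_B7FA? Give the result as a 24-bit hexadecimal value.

0x284805

Each hex digit d becomes F−d:
  D→2, 7→8, B→4, 7→8, F→0, A→5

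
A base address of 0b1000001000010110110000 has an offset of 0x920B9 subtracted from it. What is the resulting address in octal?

0b1000001000010110110000 = 0o10102660 in octal.
0x920B9 = 0o2220271 in octal.
Subtract column by column in base 8:
  0-1 → 7 (borrow)
  6-7-1 → 6 (borrow)
  6-2-1 → 3
  2-0 → 2
  0-2 → 6 (borrow)
  1-2-1 → 6 (borrow)
  0-2-1 → 5 (borrow)
  1-0-1 → 0

0o5662367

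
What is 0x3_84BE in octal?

Expand each hex digit to 4 bits: 3=0011 8=1000 4=0100 B=1011 E=1110.
Group the bits in threes: 111 000 010 010 111 110 → 702276.

0o702276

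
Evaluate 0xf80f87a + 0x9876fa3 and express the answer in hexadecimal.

Add column by column in base 16, right to left:
  a+3 = d
  7+a = 1 carry 1
  8+f+1 = 8 carry 1
  f+6+1 = 6 carry 1
  0+7+1 = 8
  8+8 = 0 carry 1
  f+9+1 = 9 carry 1
  final carry 1

0x1908681d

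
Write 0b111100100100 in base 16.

0xF24

Group the bits into nibbles: 1111 0010 0100 → F24.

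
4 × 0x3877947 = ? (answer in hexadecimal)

Multiply each base-16 digit by 4, carrying:
  7×4 = 28 → write C carry 1
  4×4+1 = 17 → write 1 carry 1
  9×4+1 = 37 → write 5 carry 2
  7×4+2 = 30 → write E carry 1
  7×4+1 = 29 → write D carry 1
  8×4+1 = 33 → write 1 carry 2
  3×4+2 = 14 → write E

0xE1DE51C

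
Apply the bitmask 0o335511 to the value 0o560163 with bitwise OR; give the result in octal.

OR each oct digit independently (no carries):
  5|3=7, 6|3=7, 0|5=5, 1|5=5, 6|1=7, 3|1=3

0o775573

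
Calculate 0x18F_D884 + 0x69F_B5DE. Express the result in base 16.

0x82F8E62

Add column by column in base 16, right to left:
  4+E = 2 carry 1
  8+D+1 = 6 carry 1
  8+5+1 = E
  D+B = 8 carry 1
  F+F+1 = F carry 1
  8+9+1 = 2 carry 1
  1+6+1 = 8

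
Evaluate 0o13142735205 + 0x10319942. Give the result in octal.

0x10319942 = 0o2014314502 in octal.
Add column by column in base 8, right to left:
  5+2 = 7
  0+0 = 0
  2+5 = 7
  5+4 = 1 carry 1
  3+1+1 = 5
  7+3 = 2 carry 1
  2+4+1 = 7
  4+1 = 5
  1+0 = 1
  3+2 = 5
  1+0 = 1

0o15157251707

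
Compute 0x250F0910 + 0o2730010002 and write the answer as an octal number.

0x250F0910 = 0o4503604420 in octal.
Add column by column in base 8, right to left:
  0+2 = 2
  2+0 = 2
  4+0 = 4
  4+0 = 4
  0+1 = 1
  6+0 = 6
  3+0 = 3
  0+3 = 3
  5+7 = 4 carry 1
  4+2+1 = 7

0o7433614422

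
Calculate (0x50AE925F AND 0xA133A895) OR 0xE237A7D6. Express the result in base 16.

0x50AE925F AND 0xA133A895 = 0x00228015.
Then OR with 0xE237A7D6.

0xE237A7D7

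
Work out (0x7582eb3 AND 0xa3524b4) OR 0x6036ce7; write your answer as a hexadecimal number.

0x6136cf7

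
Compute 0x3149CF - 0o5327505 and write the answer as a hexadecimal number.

0o5327505 = 0x15AF45 in hexadecimal.
Subtract column by column in base 16:
  F-5 → A
  C-4 → 8
  9-F → A (borrow)
  4-A-1 → 9 (borrow)
  1-5-1 → B (borrow)
  3-1-1 → 1

0x1B9A8A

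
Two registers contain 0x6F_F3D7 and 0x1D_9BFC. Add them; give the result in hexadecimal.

0x8D8FD3

Add column by column in base 16, right to left:
  7+C = 3 carry 1
  D+F+1 = D carry 1
  3+B+1 = F
  F+9 = 8 carry 1
  F+D+1 = D carry 1
  6+1+1 = 8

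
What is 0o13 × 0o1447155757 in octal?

Multiply each base-8 digit by 11, carrying:
  7×11 = 77 → write 5 carry 9
  5×11+9 = 64 → write 0 carry 8
  7×11+8 = 85 → write 5 carry 10
  5×11+10 = 65 → write 1 carry 8
  5×11+8 = 63 → write 7 carry 7
  1×11+7 = 18 → write 2 carry 2
  7×11+2 = 79 → write 7 carry 9
  4×11+9 = 53 → write 5 carry 6
  4×11+6 = 50 → write 2 carry 6
  1×11+6 = 17 → write 1 carry 2
  remaining carry: 2

0o21257271505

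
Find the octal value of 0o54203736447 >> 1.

1 bits is not a whole number of base-8 digits; in binary: 101100010000011111011110100100111 >> 1 = 10110001000001111101111010010011.

0o26101757223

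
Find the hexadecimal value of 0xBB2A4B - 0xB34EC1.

0x7DB8A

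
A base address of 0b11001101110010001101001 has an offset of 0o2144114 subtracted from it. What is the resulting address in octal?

0o27416035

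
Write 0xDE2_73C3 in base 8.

0o1570471703

Expand each hex digit to 4 bits: D=1101 E=1110 2=0010 7=0111 3=0011 C=1100 3=0011.
Group the bits in threes: 001 101 111 000 100 111 001 111 000 011 → 1570471703.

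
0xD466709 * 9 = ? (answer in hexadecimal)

0x77799F51

Multiply each base-16 digit by 9, carrying:
  9×9 = 81 → write 1 carry 5
  0×9+5 = 5 → write 5
  7×9 = 63 → write F carry 3
  6×9+3 = 57 → write 9 carry 3
  6×9+3 = 57 → write 9 carry 3
  4×9+3 = 39 → write 7 carry 2
  D×9+2 = 119 → write 7 carry 7
  remaining carry: 7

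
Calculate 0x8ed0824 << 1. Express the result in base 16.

1 bits is not a whole number of base-16 digits; in binary: 1000111011010000100000100100 << 1 = 10001110110100001000001001000.

0x11da1048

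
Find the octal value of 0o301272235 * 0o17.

0o5524352463

Multiply each base-8 digit by 15, carrying:
  5×15 = 75 → write 3 carry 9
  3×15+9 = 54 → write 6 carry 6
  2×15+6 = 36 → write 4 carry 4
  2×15+4 = 34 → write 2 carry 4
  7×15+4 = 109 → write 5 carry 13
  2×15+13 = 43 → write 3 carry 5
  1×15+5 = 20 → write 4 carry 2
  0×15+2 = 2 → write 2
  3×15 = 45 → write 5 carry 5
  remaining carry: 5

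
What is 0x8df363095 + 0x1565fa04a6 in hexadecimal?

0x1e4530353b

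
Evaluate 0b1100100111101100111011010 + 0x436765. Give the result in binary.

0b1110101110100000100111111

0x436765 = 0b10000110110011101100101 in binary.
Add column by column in base 2, right to left:
  0+1 = 1
  1+0 = 1
  0+1 = 1
  1+0 = 1
  1+0 = 1
  0+1 = 1
  1+1 = 0 carry 1
  1+0+1 = 0 carry 1
  1+1+1 = 1 carry 1
  0+1+1 = 0 carry 1
  0+1+1 = 0 carry 1
  1+0+1 = 0 carry 1
  1+0+1 = 0 carry 1
  0+1+1 = 0 carry 1
  1+1+1 = 1 carry 1
  1+0+1 = 0 carry 1
  1+1+1 = 1 carry 1
  1+1+1 = 1 carry 1
  0+0+1 = 1
  0+0 = 0
  1+0 = 1
  0+0 = 0
  0+1 = 1
  1+0 = 1
  1+0 = 1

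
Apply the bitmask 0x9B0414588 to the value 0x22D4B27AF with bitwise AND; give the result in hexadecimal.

AND each hex digit independently (no carries):
  2&9=0, 2&B=2, D&0=0, 4&4=4, B&1=1, 2&4=0, 7&5=5, A&8=8, F&8=8

0x020410588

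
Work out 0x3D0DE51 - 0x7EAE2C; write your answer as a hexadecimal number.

Subtract column by column in base 16:
  1-C → 5 (borrow)
  5-2-1 → 2
  E-E → 0
  D-A → 3
  0-E → 2 (borrow)
  D-7-1 → 5
  3-0 → 3

0x3523025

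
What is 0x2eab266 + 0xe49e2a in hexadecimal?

0x3cf5090

Add column by column in base 16, right to left:
  6+a = 0 carry 1
  6+2+1 = 9
  2+e = 0 carry 1
  b+9+1 = 5 carry 1
  a+4+1 = f
  e+e = c carry 1
  2+0+1 = 3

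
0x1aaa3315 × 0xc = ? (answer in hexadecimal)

Multiply each base-16 digit by 12, carrying:
  5×12 = 60 → write c carry 3
  1×12+3 = 15 → write f
  3×12 = 36 → write 4 carry 2
  3×12+2 = 38 → write 6 carry 2
  a×12+2 = 122 → write a carry 7
  a×12+7 = 127 → write f carry 7
  a×12+7 = 127 → write f carry 7
  1×12+7 = 19 → write 3 carry 1
  remaining carry: 1

0x13ffa64fc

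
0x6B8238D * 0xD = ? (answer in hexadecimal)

Multiply each base-16 digit by 13, carrying:
  D×13 = 169 → write 9 carry 10
  8×13+10 = 114 → write 2 carry 7
  3×13+7 = 46 → write E carry 2
  2×13+2 = 28 → write C carry 1
  8×13+1 = 105 → write 9 carry 6
  B×13+6 = 149 → write 5 carry 9
  6×13+9 = 87 → write 7 carry 5
  remaining carry: 5

0x5759CE29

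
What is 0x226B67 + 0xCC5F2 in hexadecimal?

0x2F3159

Add column by column in base 16, right to left:
  7+2 = 9
  6+F = 5 carry 1
  B+5+1 = 1 carry 1
  6+C+1 = 3 carry 1
  2+C+1 = F
  2+0 = 2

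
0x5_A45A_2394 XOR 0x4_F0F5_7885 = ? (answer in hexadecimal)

XOR each hex digit independently (no carries):
  5^4=1, A^F=5, 4^0=4, 5^F=A, A^5=F, 2^7=5, 3^8=B, 9^8=1, 4^5=1

0x154AF5B11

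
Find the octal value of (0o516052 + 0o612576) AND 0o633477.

0o230450

Add column by column in base 8, right to left:
  2+6 = 0 carry 1
  5+7+1 = 5 carry 1
  0+5+1 = 6
  6+2 = 0 carry 1
  1+1+1 = 3
  5+6 = 3 carry 1
  final carry 1
Sum = 0o1330650; now AND with 0o633477:
  1&0=0, 3&6=2, 3&3=3, 0&3=0, 6&4=4, 5&7=5, 0&7=0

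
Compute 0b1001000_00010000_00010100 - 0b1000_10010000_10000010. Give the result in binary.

0b1111110111111110010010

Subtract column by column in base 2:
  0-0 → 0
  0-1 → 1 (borrow)
  1-0-1 → 0
  0-0 → 0
  1-0 → 1
  0-0 → 0
  0-0 → 0
  0-1 → 1 (borrow)
  0-0-1 → 1 (borrow)
  0-0-1 → 1 (borrow)
  0-0-1 → 1 (borrow)
  0-0-1 → 1 (borrow)
  1-1-1 → 1 (borrow)
  0-0-1 → 1 (borrow)
  0-0-1 → 1 (borrow)
  0-1-1 → 0 (borrow)
  0-0-1 → 1 (borrow)
  0-0-1 → 1 (borrow)
  0-0-1 → 1 (borrow)
  1-1-1 → 1 (borrow)
  0-0-1 → 1 (borrow)
  0-0-1 → 1 (borrow)
  1-0-1 → 0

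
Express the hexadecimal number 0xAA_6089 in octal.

Expand each hex digit to 4 bits: A=1010 A=1010 6=0110 0=0000 8=1000 9=1001.
Group the bits in threes: 101 010 100 110 000 010 001 001 → 52460211.

0o52460211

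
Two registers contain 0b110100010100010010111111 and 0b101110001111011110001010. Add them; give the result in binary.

0b1100010100011110001001001

Add column by column in base 2, right to left:
  1+0 = 1
  1+1 = 0 carry 1
  1+0+1 = 0 carry 1
  1+1+1 = 1 carry 1
  1+0+1 = 0 carry 1
  1+0+1 = 0 carry 1
  0+0+1 = 1
  1+1 = 0 carry 1
  0+1+1 = 0 carry 1
  0+1+1 = 0 carry 1
  1+1+1 = 1 carry 1
  0+0+1 = 1
  0+1 = 1
  0+1 = 1
  1+1 = 0 carry 1
  0+1+1 = 0 carry 1
  1+0+1 = 0 carry 1
  0+0+1 = 1
  0+0 = 0
  0+1 = 1
  1+1 = 0 carry 1
  0+1+1 = 0 carry 1
  1+0+1 = 0 carry 1
  1+1+1 = 1 carry 1
  final carry 1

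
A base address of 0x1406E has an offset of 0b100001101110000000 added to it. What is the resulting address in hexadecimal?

0b100001101110000000 = 0x21B80 in hexadecimal.
Add column by column in base 16, right to left:
  E+0 = E
  6+8 = E
  0+B = B
  4+1 = 5
  1+2 = 3

0x35BEE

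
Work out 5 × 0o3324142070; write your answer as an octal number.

Multiply each base-8 digit by 5, carrying:
  0×5 = 0 → write 0
  7×5 = 35 → write 3 carry 4
  0×5+4 = 4 → write 4
  2×5 = 10 → write 2 carry 1
  4×5+1 = 21 → write 5 carry 2
  1×5+2 = 7 → write 7
  4×5 = 20 → write 4 carry 2
  2×5+2 = 12 → write 4 carry 1
  3×5+1 = 16 → write 0 carry 2
  3×5+2 = 17 → write 1 carry 2
  remaining carry: 2

0o21044752430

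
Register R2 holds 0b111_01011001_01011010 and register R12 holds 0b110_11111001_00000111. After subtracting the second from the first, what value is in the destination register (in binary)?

0b110000001010011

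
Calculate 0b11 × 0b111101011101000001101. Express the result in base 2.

Multiply each base-2 digit by 3, carrying:
  1×3 = 3 → write 1 carry 1
  0×3+1 = 1 → write 1
  1×3 = 3 → write 1 carry 1
  1×3+1 = 4 → write 0 carry 2
  0×3+2 = 2 → write 0 carry 1
  0×3+1 = 1 → write 1
  0×3 = 0 → write 0
  0×3 = 0 → write 0
  0×3 = 0 → write 0
  1×3 = 3 → write 1 carry 1
  0×3+1 = 1 → write 1
  1×3 = 3 → write 1 carry 1
  1×3+1 = 4 → write 0 carry 2
  1×3+2 = 5 → write 1 carry 2
  0×3+2 = 2 → write 0 carry 1
  1×3+1 = 4 → write 0 carry 2
  0×3+2 = 2 → write 0 carry 1
  1×3+1 = 4 → write 0 carry 2
  1×3+2 = 5 → write 1 carry 2
  1×3+2 = 5 → write 1 carry 2
  1×3+2 = 5 → write 1 carry 2
  remaining carry: 10

0b10111000010111000100111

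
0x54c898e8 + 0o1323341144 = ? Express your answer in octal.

0x54c898e8 = 0o12462114350 in octal.
Add column by column in base 8, right to left:
  0+4 = 4
  5+4 = 1 carry 1
  3+1+1 = 5
  4+1 = 5
  1+4 = 5
  1+3 = 4
  2+3 = 5
  6+2 = 0 carry 1
  4+3+1 = 0 carry 1
  2+1+1 = 4
  1+0 = 1

0o14005455514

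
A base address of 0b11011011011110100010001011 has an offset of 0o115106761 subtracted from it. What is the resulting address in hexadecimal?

0b11011011011110100010001011 = 0x36DE88B in hexadecimal.
0o115106761 = 0x1348DF1 in hexadecimal.
Subtract column by column in base 16:
  B-1 → A
  8-F → 9 (borrow)
  8-D-1 → A (borrow)
  E-8-1 → 5
  D-4 → 9
  6-3 → 3
  3-1 → 2

0x2395A9A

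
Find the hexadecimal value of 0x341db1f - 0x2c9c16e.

Subtract column by column in base 16:
  f-e → 1
  1-6 → b (borrow)
  b-1-1 → 9
  d-c → 1
  1-9 → 8 (borrow)
  4-c-1 → 7 (borrow)
  3-2-1 → 0

0x7819b1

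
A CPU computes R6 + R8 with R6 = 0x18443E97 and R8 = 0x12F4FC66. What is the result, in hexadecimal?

Add column by column in base 16, right to left:
  7+6 = D
  9+6 = F
  E+C = A carry 1
  3+F+1 = 3 carry 1
  4+4+1 = 9
  4+F = 3 carry 1
  8+2+1 = B
  1+1 = 2

0x2B393AFD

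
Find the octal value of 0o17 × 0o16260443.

0o327130415

Multiply each base-8 digit by 15, carrying:
  3×15 = 45 → write 5 carry 5
  4×15+5 = 65 → write 1 carry 8
  4×15+8 = 68 → write 4 carry 8
  0×15+8 = 8 → write 0 carry 1
  6×15+1 = 91 → write 3 carry 11
  2×15+11 = 41 → write 1 carry 5
  6×15+5 = 95 → write 7 carry 11
  1×15+11 = 26 → write 2 carry 3
  remaining carry: 3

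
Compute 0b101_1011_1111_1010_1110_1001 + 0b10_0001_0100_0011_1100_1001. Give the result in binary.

Add column by column in base 2, right to left:
  1+1 = 0 carry 1
  0+0+1 = 1
  0+0 = 0
  1+1 = 0 carry 1
  0+0+1 = 1
  1+0 = 1
  1+1 = 0 carry 1
  1+1+1 = 1 carry 1
  0+1+1 = 0 carry 1
  1+1+1 = 1 carry 1
  0+0+1 = 1
  1+0 = 1
  1+0 = 1
  1+0 = 1
  1+1 = 0 carry 1
  1+0+1 = 0 carry 1
  1+1+1 = 1 carry 1
  1+0+1 = 0 carry 1
  0+0+1 = 1
  1+0 = 1
  1+0 = 1
  0+1 = 1
  1+0 = 1

0b11111010011111010110010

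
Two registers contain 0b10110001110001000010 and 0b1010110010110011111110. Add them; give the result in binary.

0b1101100100100101000000

Add column by column in base 2, right to left:
  0+0 = 0
  1+1 = 0 carry 1
  0+1+1 = 0 carry 1
  0+1+1 = 0 carry 1
  0+1+1 = 0 carry 1
  0+1+1 = 0 carry 1
  1+1+1 = 1 carry 1
  0+1+1 = 0 carry 1
  0+0+1 = 1
  0+0 = 0
  1+1 = 0 carry 1
  1+1+1 = 1 carry 1
  1+0+1 = 0 carry 1
  0+1+1 = 0 carry 1
  0+0+1 = 1
  0+0 = 0
  1+1 = 0 carry 1
  1+1+1 = 1 carry 1
  0+0+1 = 1
  1+1 = 0 carry 1
  0+0+1 = 1
  0+1 = 1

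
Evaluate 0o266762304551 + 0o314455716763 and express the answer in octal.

0o603440223534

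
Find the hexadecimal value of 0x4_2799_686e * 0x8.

0x213ccb4370

Multiply each base-16 digit by 8, carrying:
  e×8 = 112 → write 0 carry 7
  6×8+7 = 55 → write 7 carry 3
  8×8+3 = 67 → write 3 carry 4
  6×8+4 = 52 → write 4 carry 3
  9×8+3 = 75 → write b carry 4
  9×8+4 = 76 → write c carry 4
  7×8+4 = 60 → write c carry 3
  2×8+3 = 19 → write 3 carry 1
  4×8+1 = 33 → write 1 carry 2
  remaining carry: 2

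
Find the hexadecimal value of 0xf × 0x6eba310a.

Multiply each base-16 digit by 15, carrying:
  a×15 = 150 → write 6 carry 9
  0×15+9 = 9 → write 9
  1×15 = 15 → write f
  3×15 = 45 → write d carry 2
  a×15+2 = 152 → write 8 carry 9
  b×15+9 = 174 → write e carry 10
  e×15+10 = 220 → write c carry 13
  6×15+13 = 103 → write 7 carry 6
  remaining carry: 6

0x67ce8df96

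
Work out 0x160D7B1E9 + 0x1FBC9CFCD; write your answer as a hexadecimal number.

0x35CA181B6

Add column by column in base 16, right to left:
  9+D = 6 carry 1
  E+C+1 = B carry 1
  1+F+1 = 1 carry 1
  B+C+1 = 8 carry 1
  7+9+1 = 1 carry 1
  D+C+1 = A carry 1
  0+B+1 = C
  6+F = 5 carry 1
  1+1+1 = 3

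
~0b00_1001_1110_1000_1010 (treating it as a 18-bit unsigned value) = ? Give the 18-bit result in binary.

Invert each bit: 001001111010001010 → 110110000101110101.

0b110110000101110101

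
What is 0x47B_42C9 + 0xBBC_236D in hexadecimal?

0x10376636

Add column by column in base 16, right to left:
  9+D = 6 carry 1
  C+6+1 = 3 carry 1
  2+3+1 = 6
  4+2 = 6
  B+C = 7 carry 1
  7+B+1 = 3 carry 1
  4+B+1 = 0 carry 1
  final carry 1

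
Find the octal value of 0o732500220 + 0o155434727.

0o1110135147

Add column by column in base 8, right to left:
  0+7 = 7
  2+2 = 4
  2+7 = 1 carry 1
  0+4+1 = 5
  0+3 = 3
  5+4 = 1 carry 1
  2+5+1 = 0 carry 1
  3+5+1 = 1 carry 1
  7+1+1 = 1 carry 1
  final carry 1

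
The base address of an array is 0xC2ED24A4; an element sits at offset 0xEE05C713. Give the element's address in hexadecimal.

0x1B0F2EBB7

Add column by column in base 16, right to left:
  4+3 = 7
  A+1 = B
  4+7 = B
  2+C = E
  D+5 = 2 carry 1
  E+0+1 = F
  2+E = 0 carry 1
  C+E+1 = B carry 1
  final carry 1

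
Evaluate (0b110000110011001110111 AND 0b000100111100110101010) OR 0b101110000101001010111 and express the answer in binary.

0b110000110011001110111 AND 0b000100111100110101010 = 0b000000110000000100010.
Then OR with 0b101110000101001010111.

0b101110110101001110111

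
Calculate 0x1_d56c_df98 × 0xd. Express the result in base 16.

Multiply each base-16 digit by 13, carrying:
  8×13 = 104 → write 8 carry 6
  9×13+6 = 123 → write b carry 7
  f×13+7 = 202 → write a carry 12
  d×13+12 = 181 → write 5 carry 11
  c×13+11 = 167 → write 7 carry 10
  6×13+10 = 88 → write 8 carry 5
  5×13+5 = 70 → write 6 carry 4
  d×13+4 = 173 → write d carry 10
  1×13+10 = 23 → write 7 carry 1
  remaining carry: 1

0x17d6875ab8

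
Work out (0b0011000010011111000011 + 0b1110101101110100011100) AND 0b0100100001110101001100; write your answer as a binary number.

Add column by column in base 2, right to left:
  1+0 = 1
  1+0 = 1
  0+1 = 1
  0+1 = 1
  0+1 = 1
  0+0 = 0
  1+0 = 1
  1+0 = 1
  1+1 = 0 carry 1
  1+0+1 = 0 carry 1
  1+1+1 = 1 carry 1
  0+1+1 = 0 carry 1
  0+1+1 = 0 carry 1
  1+0+1 = 0 carry 1
  0+1+1 = 0 carry 1
  0+1+1 = 0 carry 1
  0+0+1 = 1
  0+1 = 1
  1+0 = 1
  1+1 = 0 carry 1
  0+1+1 = 0 carry 1
  0+1+1 = 0 carry 1
  final carry 1
Sum = 0b10001110000010011011111; now AND with 0b0100100001110101001100:
  10001110000010011011111
& 00100100001110101001100
= 00000100000010001001100

0b100000010001001100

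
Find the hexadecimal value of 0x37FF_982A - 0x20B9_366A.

Subtract column by column in base 16:
  A-A → 0
  2-6 → C (borrow)
  8-6-1 → 1
  9-3 → 6
  F-9 → 6
  F-B → 4
  7-0 → 7
  3-2 → 1

0x174661C0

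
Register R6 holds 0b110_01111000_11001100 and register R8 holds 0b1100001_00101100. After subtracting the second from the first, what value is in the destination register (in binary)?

0b1100001011110100000

Subtract column by column in base 2:
  0-0 → 0
  0-0 → 0
  1-1 → 0
  1-1 → 0
  0-0 → 0
  0-1 → 1 (borrow)
  1-0-1 → 0
  1-0 → 1
  0-1 → 1 (borrow)
  0-0-1 → 1 (borrow)
  0-0-1 → 1 (borrow)
  1-0-1 → 0
  1-0 → 1
  1-1 → 0
  1-1 → 0
  0-0 → 0
  0-0 → 0
  1-0 → 1
  1-0 → 1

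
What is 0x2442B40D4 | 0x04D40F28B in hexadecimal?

0x24D6BF2DF

OR each hex digit independently (no carries):
  2|0=2, 4|4=4, 4|D=D, 2|4=6, B|0=B, 4|F=F, 0|2=2, D|8=D, 4|B=F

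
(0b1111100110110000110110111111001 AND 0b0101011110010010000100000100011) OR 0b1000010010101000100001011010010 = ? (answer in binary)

0b1111100110110000110110111111001 AND 0b0101011110010010000100000100011 = 0b0101000110010000000100000100001.
Then OR with 0b1000010010101000100001011010010.

0b1101010110111000100101011110011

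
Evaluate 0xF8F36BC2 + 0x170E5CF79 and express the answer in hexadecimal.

0x269D93B3B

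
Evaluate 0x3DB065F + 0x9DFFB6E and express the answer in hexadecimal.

0xDBB01CD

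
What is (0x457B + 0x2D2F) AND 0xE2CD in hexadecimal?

0x6288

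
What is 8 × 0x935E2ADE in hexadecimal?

0x49AF156F0

Multiply each base-16 digit by 8, carrying:
  E×8 = 112 → write 0 carry 7
  D×8+7 = 111 → write F carry 6
  A×8+6 = 86 → write 6 carry 5
  2×8+5 = 21 → write 5 carry 1
  E×8+1 = 113 → write 1 carry 7
  5×8+7 = 47 → write F carry 2
  3×8+2 = 26 → write A carry 1
  9×8+1 = 73 → write 9 carry 4
  remaining carry: 4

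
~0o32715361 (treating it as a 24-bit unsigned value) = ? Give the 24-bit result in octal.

0o45062416

Each oct digit d becomes 7−d:
  3→4, 2→5, 7→0, 1→6, 5→2, 3→4, 6→1, 1→6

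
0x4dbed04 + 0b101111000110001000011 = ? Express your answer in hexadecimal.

0x4f37947

0b101111000110001000011 = 0x178c43 in hexadecimal.
Add column by column in base 16, right to left:
  4+3 = 7
  0+4 = 4
  d+c = 9 carry 1
  e+8+1 = 7 carry 1
  b+7+1 = 3 carry 1
  d+1+1 = f
  4+0 = 4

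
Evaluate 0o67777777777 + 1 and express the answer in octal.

0o70000000000

The trailing 10 digits are 7 (max in base 8), so adding 1 cascades: they roll to 0 and the next digit up increments.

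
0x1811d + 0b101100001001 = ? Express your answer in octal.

0x1811d = 0o300435 in octal.
0b101100001001 = 0o5411 in octal.
Add column by column in base 8, right to left:
  5+1 = 6
  3+1 = 4
  4+4 = 0 carry 1
  0+5+1 = 6
  0+0 = 0
  3+0 = 3

0o306046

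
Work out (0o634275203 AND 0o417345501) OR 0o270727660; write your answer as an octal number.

0o674767661

0o634275203 AND 0o417345501 = 0o414245001.
Then OR with 0o270727660.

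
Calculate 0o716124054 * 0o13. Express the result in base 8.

0o11733634744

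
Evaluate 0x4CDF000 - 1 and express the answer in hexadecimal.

0x4CDEFFF

The trailing 3 digits are 0, so subtracting 1 borrows through: they become F and the next digit up decrements.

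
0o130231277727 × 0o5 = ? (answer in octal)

Multiply each base-8 digit by 5, carrying:
  7×5 = 35 → write 3 carry 4
  2×5+4 = 14 → write 6 carry 1
  7×5+1 = 36 → write 4 carry 4
  7×5+4 = 39 → write 7 carry 4
  7×5+4 = 39 → write 7 carry 4
  2×5+4 = 14 → write 6 carry 1
  1×5+1 = 6 → write 6
  3×5 = 15 → write 7 carry 1
  2×5+1 = 11 → write 3 carry 1
  0×5+1 = 1 → write 1
  3×5 = 15 → write 7 carry 1
  1×5+1 = 6 → write 6

0o671376677463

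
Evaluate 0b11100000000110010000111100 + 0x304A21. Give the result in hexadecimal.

0x3B0AE5D

0b11100000000110010000111100 = 0x380643C in hexadecimal.
Add column by column in base 16, right to left:
  C+1 = D
  3+2 = 5
  4+A = E
  6+4 = A
  0+0 = 0
  8+3 = B
  3+0 = 3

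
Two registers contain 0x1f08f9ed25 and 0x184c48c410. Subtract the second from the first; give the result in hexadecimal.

Subtract column by column in base 16:
  5-0 → 5
  2-1 → 1
  d-4 → 9
  e-c → 2
  9-8 → 1
  f-4 → b
  8-c → c (borrow)
  0-4-1 → b (borrow)
  f-8-1 → 6
  1-1 → 0

0x6bcb12915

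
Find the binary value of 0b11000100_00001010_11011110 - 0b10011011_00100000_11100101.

Subtract column by column in base 2:
  0-1 → 1 (borrow)
  1-0-1 → 0
  1-1 → 0
  1-0 → 1
  1-0 → 1
  0-1 → 1 (borrow)
  1-1-1 → 1 (borrow)
  1-1-1 → 1 (borrow)
  0-0-1 → 1 (borrow)
  1-0-1 → 0
  0-0 → 0
  1-0 → 1
  0-0 → 0
  0-1 → 1 (borrow)
  0-0-1 → 1 (borrow)
  0-0-1 → 1 (borrow)
  0-1-1 → 0 (borrow)
  0-1-1 → 0 (borrow)
  1-0-1 → 0
  0-1 → 1 (borrow)
  0-1-1 → 0 (borrow)
  0-0-1 → 1 (borrow)
  1-0-1 → 0
  1-1 → 0

0b1010001110100111111001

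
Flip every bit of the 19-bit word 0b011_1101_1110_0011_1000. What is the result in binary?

Invert each bit: 0111101111000111000 → 1000010000111000111.

0b1000010000111000111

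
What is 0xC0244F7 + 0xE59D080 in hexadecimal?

0x1A5C1577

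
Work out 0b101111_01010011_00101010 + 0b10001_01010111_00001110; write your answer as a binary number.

Add column by column in base 2, right to left:
  0+0 = 0
  1+1 = 0 carry 1
  0+1+1 = 0 carry 1
  1+1+1 = 1 carry 1
  0+0+1 = 1
  1+0 = 1
  0+0 = 0
  0+0 = 0
  1+1 = 0 carry 1
  1+1+1 = 1 carry 1
  0+1+1 = 0 carry 1
  0+0+1 = 1
  1+1 = 0 carry 1
  0+0+1 = 1
  1+1 = 0 carry 1
  0+0+1 = 1
  1+1 = 0 carry 1
  1+0+1 = 0 carry 1
  1+0+1 = 0 carry 1
  1+0+1 = 0 carry 1
  0+1+1 = 0 carry 1
  1+0+1 = 0 carry 1
  final carry 1

0b10000001010101000111000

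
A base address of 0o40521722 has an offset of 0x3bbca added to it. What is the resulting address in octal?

0o41457634

0x3bbca = 0o735712 in octal.
Add column by column in base 8, right to left:
  2+2 = 4
  2+1 = 3
  7+7 = 6 carry 1
  1+5+1 = 7
  2+3 = 5
  5+7 = 4 carry 1
  0+0+1 = 1
  4+0 = 4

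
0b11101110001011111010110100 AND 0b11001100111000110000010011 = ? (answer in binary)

0b11001100001000110000010000

AND bit by bit (1 only where both bits are 1):
  11101110001011111010110100
& 11001100111000110000010011
= 11001100001000110000010000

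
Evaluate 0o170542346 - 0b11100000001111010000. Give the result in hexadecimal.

0o170542346 = 0x1E2C4E6 in hexadecimal.
0b11100000001111010000 = 0xE03D0 in hexadecimal.
Subtract column by column in base 16:
  6-0 → 6
  E-D → 1
  4-3 → 1
  C-0 → C
  2-E → 4 (borrow)
  E-0-1 → D
  1-0 → 1

0x1D4C116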